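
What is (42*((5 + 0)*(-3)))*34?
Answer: -21420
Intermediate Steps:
(42*((5 + 0)*(-3)))*34 = (42*(5*(-3)))*34 = (42*(-15))*34 = -630*34 = -21420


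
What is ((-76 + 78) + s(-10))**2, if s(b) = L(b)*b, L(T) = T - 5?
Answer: 23104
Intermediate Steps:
L(T) = -5 + T
s(b) = b*(-5 + b) (s(b) = (-5 + b)*b = b*(-5 + b))
((-76 + 78) + s(-10))**2 = ((-76 + 78) - 10*(-5 - 10))**2 = (2 - 10*(-15))**2 = (2 + 150)**2 = 152**2 = 23104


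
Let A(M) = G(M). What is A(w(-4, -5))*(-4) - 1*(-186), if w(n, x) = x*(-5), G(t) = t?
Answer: 86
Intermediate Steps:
w(n, x) = -5*x
A(M) = M
A(w(-4, -5))*(-4) - 1*(-186) = -5*(-5)*(-4) - 1*(-186) = 25*(-4) + 186 = -100 + 186 = 86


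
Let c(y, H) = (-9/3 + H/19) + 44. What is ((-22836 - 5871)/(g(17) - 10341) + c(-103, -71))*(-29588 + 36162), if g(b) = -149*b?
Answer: 1671218925/6437 ≈ 2.5963e+5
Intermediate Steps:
c(y, H) = 41 + H/19 (c(y, H) = (-9*1/3 + H*(1/19)) + 44 = (-3 + H/19) + 44 = 41 + H/19)
((-22836 - 5871)/(g(17) - 10341) + c(-103, -71))*(-29588 + 36162) = ((-22836 - 5871)/(-149*17 - 10341) + (41 + (1/19)*(-71)))*(-29588 + 36162) = (-28707/(-2533 - 10341) + (41 - 71/19))*6574 = (-28707/(-12874) + 708/19)*6574 = (-28707*(-1/12874) + 708/19)*6574 = (28707/12874 + 708/19)*6574 = (9660225/244606)*6574 = 1671218925/6437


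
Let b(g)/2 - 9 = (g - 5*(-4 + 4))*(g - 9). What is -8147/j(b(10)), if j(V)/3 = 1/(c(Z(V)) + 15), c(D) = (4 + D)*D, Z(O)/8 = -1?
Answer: -382909/3 ≈ -1.2764e+5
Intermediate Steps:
Z(O) = -8 (Z(O) = 8*(-1) = -8)
c(D) = D*(4 + D)
b(g) = 18 + 2*g*(-9 + g) (b(g) = 18 + 2*((g - 5*(-4 + 4))*(g - 9)) = 18 + 2*((g - 5*0)*(-9 + g)) = 18 + 2*((g + 0)*(-9 + g)) = 18 + 2*(g*(-9 + g)) = 18 + 2*g*(-9 + g))
j(V) = 3/47 (j(V) = 3/(-8*(4 - 8) + 15) = 3/(-8*(-4) + 15) = 3/(32 + 15) = 3/47)
-8147/j(b(10)) = -8147/3/47 = -8147*47/3 = -382909/3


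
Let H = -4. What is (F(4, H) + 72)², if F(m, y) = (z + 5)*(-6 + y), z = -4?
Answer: 3844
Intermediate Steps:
F(m, y) = -6 + y (F(m, y) = (-4 + 5)*(-6 + y) = 1*(-6 + y) = -6 + y)
(F(4, H) + 72)² = ((-6 - 4) + 72)² = (-10 + 72)² = 62² = 3844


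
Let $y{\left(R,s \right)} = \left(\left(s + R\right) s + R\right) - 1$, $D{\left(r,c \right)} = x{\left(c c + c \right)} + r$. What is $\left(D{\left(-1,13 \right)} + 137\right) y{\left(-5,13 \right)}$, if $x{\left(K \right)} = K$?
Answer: $31164$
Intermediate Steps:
$D{\left(r,c \right)} = c + r + c^{2}$ ($D{\left(r,c \right)} = \left(c c + c\right) + r = \left(c^{2} + c\right) + r = \left(c + c^{2}\right) + r = c + r + c^{2}$)
$y{\left(R,s \right)} = -1 + R + s \left(R + s\right)$ ($y{\left(R,s \right)} = \left(\left(R + s\right) s + R\right) - 1 = \left(s \left(R + s\right) + R\right) - 1 = \left(R + s \left(R + s\right)\right) - 1 = -1 + R + s \left(R + s\right)$)
$\left(D{\left(-1,13 \right)} + 137\right) y{\left(-5,13 \right)} = \left(\left(-1 + 13 \left(1 + 13\right)\right) + 137\right) \left(-1 - 5 + 13^{2} - 65\right) = \left(\left(-1 + 13 \cdot 14\right) + 137\right) \left(-1 - 5 + 169 - 65\right) = \left(\left(-1 + 182\right) + 137\right) 98 = \left(181 + 137\right) 98 = 318 \cdot 98 = 31164$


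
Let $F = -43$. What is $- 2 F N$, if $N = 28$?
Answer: $2408$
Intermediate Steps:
$- 2 F N = \left(-2\right) \left(-43\right) 28 = 86 \cdot 28 = 2408$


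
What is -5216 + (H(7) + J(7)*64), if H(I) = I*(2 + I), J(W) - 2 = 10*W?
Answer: -545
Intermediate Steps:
J(W) = 2 + 10*W
-5216 + (H(7) + J(7)*64) = -5216 + (7*(2 + 7) + (2 + 10*7)*64) = -5216 + (7*9 + (2 + 70)*64) = -5216 + (63 + 72*64) = -5216 + (63 + 4608) = -5216 + 4671 = -545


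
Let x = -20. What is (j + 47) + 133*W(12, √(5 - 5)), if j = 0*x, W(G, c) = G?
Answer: 1643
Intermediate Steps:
j = 0 (j = 0*(-20) = 0)
(j + 47) + 133*W(12, √(5 - 5)) = (0 + 47) + 133*12 = 47 + 1596 = 1643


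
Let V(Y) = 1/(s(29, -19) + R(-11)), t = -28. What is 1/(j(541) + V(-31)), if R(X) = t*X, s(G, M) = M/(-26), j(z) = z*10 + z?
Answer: 8027/47768703 ≈ 0.00016804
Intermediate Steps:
j(z) = 11*z (j(z) = 10*z + z = 11*z)
s(G, M) = -M/26 (s(G, M) = M*(-1/26) = -M/26)
R(X) = -28*X
V(Y) = 26/8027 (V(Y) = 1/(-1/26*(-19) - 28*(-11)) = 1/(19/26 + 308) = 1/(8027/26) = 26/8027)
1/(j(541) + V(-31)) = 1/(11*541 + 26/8027) = 1/(5951 + 26/8027) = 1/(47768703/8027) = 8027/47768703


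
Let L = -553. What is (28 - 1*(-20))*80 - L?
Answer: 4393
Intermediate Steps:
(28 - 1*(-20))*80 - L = (28 - 1*(-20))*80 - 1*(-553) = (28 + 20)*80 + 553 = 48*80 + 553 = 3840 + 553 = 4393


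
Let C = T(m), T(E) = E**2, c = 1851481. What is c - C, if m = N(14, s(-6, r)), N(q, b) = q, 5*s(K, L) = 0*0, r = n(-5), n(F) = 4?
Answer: 1851285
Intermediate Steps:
r = 4
s(K, L) = 0 (s(K, L) = (0*0)/5 = (1/5)*0 = 0)
m = 14
C = 196 (C = 14**2 = 196)
c - C = 1851481 - 1*196 = 1851481 - 196 = 1851285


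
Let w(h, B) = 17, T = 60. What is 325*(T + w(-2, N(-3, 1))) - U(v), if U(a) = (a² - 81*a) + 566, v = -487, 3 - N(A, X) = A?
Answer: -252157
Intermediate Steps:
N(A, X) = 3 - A
U(a) = 566 + a² - 81*a
325*(T + w(-2, N(-3, 1))) - U(v) = 325*(60 + 17) - (566 + (-487)² - 81*(-487)) = 325*77 - (566 + 237169 + 39447) = 25025 - 1*277182 = 25025 - 277182 = -252157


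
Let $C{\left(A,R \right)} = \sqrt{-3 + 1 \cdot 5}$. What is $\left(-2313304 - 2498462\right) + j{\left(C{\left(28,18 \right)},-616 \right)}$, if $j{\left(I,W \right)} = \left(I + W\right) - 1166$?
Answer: $-4813548 + \sqrt{2} \approx -4.8135 \cdot 10^{6}$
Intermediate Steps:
$C{\left(A,R \right)} = \sqrt{2}$ ($C{\left(A,R \right)} = \sqrt{-3 + 5} = \sqrt{2}$)
$j{\left(I,W \right)} = -1166 + I + W$
$\left(-2313304 - 2498462\right) + j{\left(C{\left(28,18 \right)},-616 \right)} = \left(-2313304 - 2498462\right) - \left(1782 - \sqrt{2}\right) = -4811766 - \left(1782 - \sqrt{2}\right) = -4813548 + \sqrt{2}$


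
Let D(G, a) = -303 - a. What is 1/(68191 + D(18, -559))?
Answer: 1/68447 ≈ 1.4610e-5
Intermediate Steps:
1/(68191 + D(18, -559)) = 1/(68191 + (-303 - 1*(-559))) = 1/(68191 + (-303 + 559)) = 1/(68191 + 256) = 1/68447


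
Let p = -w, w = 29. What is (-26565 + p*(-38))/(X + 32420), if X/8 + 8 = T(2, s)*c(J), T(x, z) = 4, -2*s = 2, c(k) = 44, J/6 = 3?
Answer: -25463/33764 ≈ -0.75415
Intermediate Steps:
J = 18 (J = 6*3 = 18)
s = -1 (s = -½*2 = -1)
X = 1344 (X = -64 + 8*(4*44) = -64 + 8*176 = -64 + 1408 = 1344)
p = -29 (p = -1*29 = -29)
(-26565 + p*(-38))/(X + 32420) = (-26565 - 29*(-38))/(1344 + 32420) = (-26565 + 1102)/33764 = -25463*1/33764 = -25463/33764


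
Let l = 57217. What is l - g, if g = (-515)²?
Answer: -208008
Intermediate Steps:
g = 265225
l - g = 57217 - 1*265225 = 57217 - 265225 = -208008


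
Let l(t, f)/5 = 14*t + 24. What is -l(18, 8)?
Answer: -1380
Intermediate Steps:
l(t, f) = 120 + 70*t (l(t, f) = 5*(14*t + 24) = 5*(24 + 14*t) = 120 + 70*t)
-l(18, 8) = -(120 + 70*18) = -(120 + 1260) = -1*1380 = -1380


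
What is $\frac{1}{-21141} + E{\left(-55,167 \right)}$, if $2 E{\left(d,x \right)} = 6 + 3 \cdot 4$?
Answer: $\frac{190268}{21141} \approx 9.0$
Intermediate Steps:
$E{\left(d,x \right)} = 9$ ($E{\left(d,x \right)} = \frac{6 + 3 \cdot 4}{2} = \frac{6 + 12}{2} = \frac{1}{2} \cdot 18 = 9$)
$\frac{1}{-21141} + E{\left(-55,167 \right)} = \frac{1}{-21141} + 9 = - \frac{1}{21141} + 9 = \frac{190268}{21141}$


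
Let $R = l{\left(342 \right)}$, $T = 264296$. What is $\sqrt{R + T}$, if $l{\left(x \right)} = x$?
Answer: $\sqrt{264638} \approx 514.43$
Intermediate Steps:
$R = 342$
$\sqrt{R + T} = \sqrt{342 + 264296} = \sqrt{264638}$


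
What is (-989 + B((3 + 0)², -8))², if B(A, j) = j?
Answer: 994009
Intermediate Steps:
(-989 + B((3 + 0)², -8))² = (-989 - 8)² = (-997)² = 994009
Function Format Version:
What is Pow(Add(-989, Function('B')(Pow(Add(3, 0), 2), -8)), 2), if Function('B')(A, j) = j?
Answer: 994009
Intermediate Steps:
Pow(Add(-989, Function('B')(Pow(Add(3, 0), 2), -8)), 2) = Pow(Add(-989, -8), 2) = Pow(-997, 2) = 994009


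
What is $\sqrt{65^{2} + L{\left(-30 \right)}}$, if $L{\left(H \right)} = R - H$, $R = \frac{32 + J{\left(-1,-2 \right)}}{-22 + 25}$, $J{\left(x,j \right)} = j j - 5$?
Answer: $\frac{2 \sqrt{9597}}{3} \approx 65.31$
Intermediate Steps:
$J{\left(x,j \right)} = -5 + j^{2}$ ($J{\left(x,j \right)} = j^{2} - 5 = -5 + j^{2}$)
$R = \frac{31}{3}$ ($R = \frac{32 - \left(5 - \left(-2\right)^{2}\right)}{-22 + 25} = \frac{32 + \left(-5 + 4\right)}{3} = \left(32 - 1\right) \frac{1}{3} = 31 \cdot \frac{1}{3} = \frac{31}{3} \approx 10.333$)
$L{\left(H \right)} = \frac{31}{3} - H$
$\sqrt{65^{2} + L{\left(-30 \right)}} = \sqrt{65^{2} + \left(\frac{31}{3} - -30\right)} = \sqrt{4225 + \left(\frac{31}{3} + 30\right)} = \sqrt{4225 + \frac{121}{3}} = \sqrt{\frac{12796}{3}} = \frac{2 \sqrt{9597}}{3}$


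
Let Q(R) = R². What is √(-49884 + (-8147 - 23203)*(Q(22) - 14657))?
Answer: √444273666 ≈ 21078.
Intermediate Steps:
√(-49884 + (-8147 - 23203)*(Q(22) - 14657)) = √(-49884 + (-8147 - 23203)*(22² - 14657)) = √(-49884 - 31350*(484 - 14657)) = √(-49884 - 31350*(-14173)) = √(-49884 + 444323550) = √444273666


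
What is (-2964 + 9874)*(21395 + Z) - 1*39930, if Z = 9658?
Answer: 214536300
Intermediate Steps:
(-2964 + 9874)*(21395 + Z) - 1*39930 = (-2964 + 9874)*(21395 + 9658) - 1*39930 = 6910*31053 - 39930 = 214576230 - 39930 = 214536300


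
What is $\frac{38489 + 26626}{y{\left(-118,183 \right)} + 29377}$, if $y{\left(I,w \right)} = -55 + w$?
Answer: $\frac{4341}{1967} \approx 2.2069$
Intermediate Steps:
$\frac{38489 + 26626}{y{\left(-118,183 \right)} + 29377} = \frac{38489 + 26626}{\left(-55 + 183\right) + 29377} = \frac{65115}{128 + 29377} = \frac{65115}{29505} = 65115 \cdot \frac{1}{29505} = \frac{4341}{1967}$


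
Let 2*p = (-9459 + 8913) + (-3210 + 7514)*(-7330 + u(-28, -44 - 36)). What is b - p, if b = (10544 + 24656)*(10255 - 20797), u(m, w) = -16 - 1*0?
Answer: -355269535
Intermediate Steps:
u(m, w) = -16 (u(m, w) = -16 + 0 = -16)
b = -371078400 (b = 35200*(-10542) = -371078400)
p = -15808865 (p = ((-9459 + 8913) + (-3210 + 7514)*(-7330 - 16))/2 = (-546 + 4304*(-7346))/2 = (-546 - 31617184)/2 = (1/2)*(-31617730) = -15808865)
b - p = -371078400 - 1*(-15808865) = -371078400 + 15808865 = -355269535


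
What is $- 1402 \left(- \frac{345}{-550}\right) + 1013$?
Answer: $\frac{7346}{55} \approx 133.56$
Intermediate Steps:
$- 1402 \left(- \frac{345}{-550}\right) + 1013 = - 1402 \left(\left(-345\right) \left(- \frac{1}{550}\right)\right) + 1013 = \left(-1402\right) \frac{69}{110} + 1013 = - \frac{48369}{55} + 1013 = \frac{7346}{55}$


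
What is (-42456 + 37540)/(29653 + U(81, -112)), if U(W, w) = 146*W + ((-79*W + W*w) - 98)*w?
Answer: -4916/1785207 ≈ -0.0027537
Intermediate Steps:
U(W, w) = 146*W + w*(-98 - 79*W + W*w) (U(W, w) = 146*W + (-98 - 79*W + W*w)*w = 146*W + w*(-98 - 79*W + W*w))
(-42456 + 37540)/(29653 + U(81, -112)) = (-42456 + 37540)/(29653 + (-98*(-112) + 146*81 + 81*(-112)² - 79*81*(-112))) = -4916/(29653 + (10976 + 11826 + 81*12544 + 716688)) = -4916/(29653 + (10976 + 11826 + 1016064 + 716688)) = -4916/(29653 + 1755554) = -4916/1785207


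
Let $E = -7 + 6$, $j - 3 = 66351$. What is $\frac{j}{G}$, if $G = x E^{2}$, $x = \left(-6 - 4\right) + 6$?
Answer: $- \frac{33177}{2} \approx -16589.0$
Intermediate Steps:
$j = 66354$ ($j = 3 + 66351 = 66354$)
$E = -1$
$x = -4$ ($x = -10 + 6 = -4$)
$G = -4$ ($G = - 4 \left(-1\right)^{2} = \left(-4\right) 1 = -4$)
$\frac{j}{G} = \frac{66354}{-4} = 66354 \left(- \frac{1}{4}\right) = - \frac{33177}{2}$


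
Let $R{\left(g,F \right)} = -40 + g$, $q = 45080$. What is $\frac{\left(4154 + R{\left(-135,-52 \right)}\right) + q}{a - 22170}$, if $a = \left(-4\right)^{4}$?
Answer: $- \frac{49059}{21914} \approx -2.2387$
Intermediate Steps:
$a = 256$
$\frac{\left(4154 + R{\left(-135,-52 \right)}\right) + q}{a - 22170} = \frac{\left(4154 - 175\right) + 45080}{256 - 22170} = \frac{\left(4154 - 175\right) + 45080}{-21914} = \left(3979 + 45080\right) \left(- \frac{1}{21914}\right) = 49059 \left(- \frac{1}{21914}\right) = - \frac{49059}{21914}$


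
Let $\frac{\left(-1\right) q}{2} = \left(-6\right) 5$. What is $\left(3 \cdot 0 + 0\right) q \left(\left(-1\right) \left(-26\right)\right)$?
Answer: $0$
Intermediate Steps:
$q = 60$ ($q = - 2 \left(\left(-6\right) 5\right) = \left(-2\right) \left(-30\right) = 60$)
$\left(3 \cdot 0 + 0\right) q \left(\left(-1\right) \left(-26\right)\right) = \left(3 \cdot 0 + 0\right) 60 \left(\left(-1\right) \left(-26\right)\right) = \left(0 + 0\right) 60 \cdot 26 = 0 \cdot 60 \cdot 26 = 0 \cdot 26 = 0$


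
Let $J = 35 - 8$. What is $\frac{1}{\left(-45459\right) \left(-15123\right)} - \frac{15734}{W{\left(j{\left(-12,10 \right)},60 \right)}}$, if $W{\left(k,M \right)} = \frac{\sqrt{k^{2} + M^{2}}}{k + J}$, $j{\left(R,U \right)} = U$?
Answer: $\frac{1}{687476457} - \frac{7867 \sqrt{37}}{5} \approx -9570.6$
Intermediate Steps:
$J = 27$ ($J = 35 - 8 = 27$)
$W{\left(k,M \right)} = \frac{\sqrt{M^{2} + k^{2}}}{27 + k}$ ($W{\left(k,M \right)} = \frac{\sqrt{k^{2} + M^{2}}}{k + 27} = \frac{\sqrt{M^{2} + k^{2}}}{27 + k}$)
$\frac{1}{\left(-45459\right) \left(-15123\right)} - \frac{15734}{W{\left(j{\left(-12,10 \right)},60 \right)}} = \frac{1}{\left(-45459\right) \left(-15123\right)} - \frac{15734}{\frac{1}{27 + 10} \sqrt{60^{2} + 10^{2}}} = \left(- \frac{1}{45459}\right) \left(- \frac{1}{15123}\right) - \frac{15734}{\frac{1}{37} \sqrt{3600 + 100}} = \frac{1}{687476457} - \frac{15734}{\frac{1}{37} \sqrt{3700}} = \frac{1}{687476457} - \frac{15734}{\frac{1}{37} \cdot 10 \sqrt{37}} = \frac{1}{687476457} - \frac{15734}{\frac{10}{37} \sqrt{37}} = \frac{1}{687476457} - 15734 \frac{\sqrt{37}}{10} = \frac{1}{687476457} - \frac{7867 \sqrt{37}}{5}$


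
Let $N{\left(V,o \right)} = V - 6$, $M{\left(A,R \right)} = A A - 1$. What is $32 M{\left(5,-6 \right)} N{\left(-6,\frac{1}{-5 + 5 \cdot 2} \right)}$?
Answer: $-9216$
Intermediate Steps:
$M{\left(A,R \right)} = -1 + A^{2}$ ($M{\left(A,R \right)} = A^{2} - 1 = -1 + A^{2}$)
$N{\left(V,o \right)} = -6 + V$ ($N{\left(V,o \right)} = V - 6 = -6 + V$)
$32 M{\left(5,-6 \right)} N{\left(-6,\frac{1}{-5 + 5 \cdot 2} \right)} = 32 \left(-1 + 5^{2}\right) \left(-6 - 6\right) = 32 \left(-1 + 25\right) \left(-12\right) = 32 \cdot 24 \left(-12\right) = 768 \left(-12\right) = -9216$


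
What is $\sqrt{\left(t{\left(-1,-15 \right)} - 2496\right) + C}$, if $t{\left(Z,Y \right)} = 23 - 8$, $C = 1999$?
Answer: $i \sqrt{482} \approx 21.954 i$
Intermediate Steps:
$t{\left(Z,Y \right)} = 15$
$\sqrt{\left(t{\left(-1,-15 \right)} - 2496\right) + C} = \sqrt{\left(15 - 2496\right) + 1999} = \sqrt{-2481 + 1999} = \sqrt{-482} = i \sqrt{482}$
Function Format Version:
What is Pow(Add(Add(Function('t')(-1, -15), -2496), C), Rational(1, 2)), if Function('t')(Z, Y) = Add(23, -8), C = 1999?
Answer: Mul(I, Pow(482, Rational(1, 2))) ≈ Mul(21.954, I)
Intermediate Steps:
Function('t')(Z, Y) = 15
Pow(Add(Add(Function('t')(-1, -15), -2496), C), Rational(1, 2)) = Pow(Add(Add(15, -2496), 1999), Rational(1, 2)) = Pow(Add(-2481, 1999), Rational(1, 2)) = Pow(-482, Rational(1, 2)) = Mul(I, Pow(482, Rational(1, 2)))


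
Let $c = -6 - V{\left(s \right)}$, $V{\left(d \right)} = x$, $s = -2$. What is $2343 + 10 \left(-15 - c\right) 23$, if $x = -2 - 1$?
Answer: $-417$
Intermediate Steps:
$x = -3$ ($x = -2 - 1 = -3$)
$V{\left(d \right)} = -3$
$c = -3$ ($c = -6 - -3 = -6 + 3 = -3$)
$2343 + 10 \left(-15 - c\right) 23 = 2343 + 10 \left(-15 - -3\right) 23 = 2343 + 10 \left(-15 + 3\right) 23 = 2343 + 10 \left(-12\right) 23 = 2343 - 2760 = -417$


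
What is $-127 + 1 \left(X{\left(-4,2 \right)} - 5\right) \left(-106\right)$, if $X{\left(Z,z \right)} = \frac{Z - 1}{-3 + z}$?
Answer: $-127$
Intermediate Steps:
$X{\left(Z,z \right)} = \frac{-1 + Z}{-3 + z}$
$-127 + 1 \left(X{\left(-4,2 \right)} - 5\right) \left(-106\right) = -127 + 1 \left(\frac{-1 - 4}{-3 + 2} - 5\right) \left(-106\right) = -127 + 1 \left(\frac{1}{-1} \left(-5\right) - 5\right) \left(-106\right) = -127 + 1 \left(\left(-1\right) \left(-5\right) - 5\right) \left(-106\right) = -127 + 1 \left(5 - 5\right) \left(-106\right) = -127 + 1 \cdot 0 \left(-106\right) = -127 + 0 \left(-106\right) = -127 + 0 = -127$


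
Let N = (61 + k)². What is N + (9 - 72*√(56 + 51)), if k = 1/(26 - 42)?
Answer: 952929/256 - 72*√107 ≈ 2977.6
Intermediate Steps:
k = -1/16 (k = 1/(-16) = -1/16 ≈ -0.062500)
N = 950625/256 (N = (61 - 1/16)² = (975/16)² = 950625/256 ≈ 3713.4)
N + (9 - 72*√(56 + 51)) = 950625/256 + (9 - 72*√(56 + 51)) = 950625/256 + (9 - 72*√107) = 952929/256 - 72*√107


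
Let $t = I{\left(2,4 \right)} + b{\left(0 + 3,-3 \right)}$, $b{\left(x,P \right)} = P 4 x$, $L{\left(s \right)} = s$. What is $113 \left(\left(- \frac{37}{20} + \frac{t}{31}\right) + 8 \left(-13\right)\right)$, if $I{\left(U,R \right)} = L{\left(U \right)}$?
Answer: $- \frac{7492691}{620} \approx -12085.0$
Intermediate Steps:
$I{\left(U,R \right)} = U$
$b{\left(x,P \right)} = 4 P x$
$t = -34$ ($t = 2 + 4 \left(-3\right) \left(0 + 3\right) = 2 + 4 \left(-3\right) 3 = 2 - 36 = -34$)
$113 \left(\left(- \frac{37}{20} + \frac{t}{31}\right) + 8 \left(-13\right)\right) = 113 \left(\left(- \frac{37}{20} - \frac{34}{31}\right) + 8 \left(-13\right)\right) = 113 \left(\left(\left(-37\right) \frac{1}{20} - \frac{34}{31}\right) - 104\right) = 113 \left(\left(- \frac{37}{20} - \frac{34}{31}\right) - 104\right) = 113 \left(- \frac{1827}{620} - 104\right) = 113 \left(- \frac{66307}{620}\right) = - \frac{7492691}{620}$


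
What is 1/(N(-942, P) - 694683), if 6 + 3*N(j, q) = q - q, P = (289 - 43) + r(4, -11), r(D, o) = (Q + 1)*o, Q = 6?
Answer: -1/694685 ≈ -1.4395e-6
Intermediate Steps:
r(D, o) = 7*o (r(D, o) = (6 + 1)*o = 7*o)
P = 169 (P = (289 - 43) + 7*(-11) = 246 - 77 = 169)
N(j, q) = -2 (N(j, q) = -2 + (q - q)/3 = -2 + (1/3)*0 = -2 + 0 = -2)
1/(N(-942, P) - 694683) = 1/(-2 - 694683) = 1/(-694685) = -1/694685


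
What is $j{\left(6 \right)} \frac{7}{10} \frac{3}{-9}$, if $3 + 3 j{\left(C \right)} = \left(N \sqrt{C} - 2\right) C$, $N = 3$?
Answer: $\frac{7}{6} - \frac{7 \sqrt{6}}{5} \approx -2.2626$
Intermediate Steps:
$j{\left(C \right)} = -1 + \frac{C \left(-2 + 3 \sqrt{C}\right)}{3}$ ($j{\left(C \right)} = -1 + \frac{\left(3 \sqrt{C} - 2\right) C}{3} = -1 + \frac{\left(-2 + 3 \sqrt{C}\right) C}{3} = -1 + \frac{C \left(-2 + 3 \sqrt{C}\right)}{3}$)
$j{\left(6 \right)} \frac{7}{10} \frac{3}{-9} = \left(-1 + 6^{\frac{3}{2}} - 4\right) \frac{7}{10} \frac{3}{-9} = \left(-1 + 6 \sqrt{6} - 4\right) 7 \cdot \frac{1}{10} \cdot 3 \left(- \frac{1}{9}\right) = \left(-5 + 6 \sqrt{6}\right) \frac{7}{10} \left(- \frac{1}{3}\right) = \left(- \frac{7}{2} + \frac{21 \sqrt{6}}{5}\right) \left(- \frac{1}{3}\right) = \frac{7}{6} - \frac{7 \sqrt{6}}{5}$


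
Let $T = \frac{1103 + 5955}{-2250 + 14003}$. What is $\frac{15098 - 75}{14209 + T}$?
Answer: $\frac{176565319}{167005435} \approx 1.0572$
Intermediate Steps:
$T = \frac{7058}{11753} \approx 0.60053$
$\frac{15098 - 75}{14209 + T} = \frac{15098 - 75}{14209 + \frac{7058}{11753}} = \frac{15023}{\frac{167005435}{11753}} = 15023 \cdot \frac{11753}{167005435} = \frac{176565319}{167005435}$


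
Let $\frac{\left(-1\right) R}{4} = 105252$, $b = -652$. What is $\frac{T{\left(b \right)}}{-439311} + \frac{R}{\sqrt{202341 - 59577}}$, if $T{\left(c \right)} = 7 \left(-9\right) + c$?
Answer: $\frac{715}{439311} - \frac{70168 \sqrt{35691}}{11897} \approx -1114.2$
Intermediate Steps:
$T{\left(c \right)} = -63 + c$
$R = -421008$ ($R = \left(-4\right) 105252 = -421008$)
$\frac{T{\left(b \right)}}{-439311} + \frac{R}{\sqrt{202341 - 59577}} = \frac{-63 - 652}{-439311} - \frac{421008}{\sqrt{202341 - 59577}} = \left(-715\right) \left(- \frac{1}{439311}\right) - \frac{421008}{\sqrt{142764}} = \frac{715}{439311} - \frac{421008}{2 \sqrt{35691}} = \frac{715}{439311} - 421008 \frac{\sqrt{35691}}{71382} = \frac{715}{439311} - \frac{70168 \sqrt{35691}}{11897}$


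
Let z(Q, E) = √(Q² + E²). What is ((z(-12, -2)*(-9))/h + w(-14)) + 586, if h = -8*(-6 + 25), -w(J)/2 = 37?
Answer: 512 + 9*√37/76 ≈ 512.72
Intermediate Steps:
z(Q, E) = √(E² + Q²)
w(J) = -74 (w(J) = -2*37 = -74)
h = -152 (h = -8*19 = -152)
((z(-12, -2)*(-9))/h + w(-14)) + 586 = ((√((-2)² + (-12)²)*(-9))/(-152) - 74) + 586 = ((√(4 + 144)*(-9))*(-1/152) - 74) + 586 = ((√148*(-9))*(-1/152) - 74) + 586 = (((2*√37)*(-9))*(-1/152) - 74) + 586 = (-18*√37*(-1/152) - 74) + 586 = (9*√37/76 - 74) + 586 = (-74 + 9*√37/76) + 586 = 512 + 9*√37/76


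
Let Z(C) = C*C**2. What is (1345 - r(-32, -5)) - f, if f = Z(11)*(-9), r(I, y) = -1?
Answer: 13325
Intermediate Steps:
Z(C) = C**3
f = -11979 (f = 11**3*(-9) = 1331*(-9) = -11979)
(1345 - r(-32, -5)) - f = (1345 - 1*(-1)) - 1*(-11979) = (1345 + 1) + 11979 = 1346 + 11979 = 13325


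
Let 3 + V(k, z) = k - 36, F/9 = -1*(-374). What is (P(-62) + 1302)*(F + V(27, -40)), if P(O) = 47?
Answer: 4524546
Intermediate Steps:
F = 3366 (F = 9*(-1*(-374)) = 9*374 = 3366)
V(k, z) = -39 + k (V(k, z) = -3 + (k - 36) = -3 + (-36 + k) = -39 + k)
(P(-62) + 1302)*(F + V(27, -40)) = (47 + 1302)*(3366 + (-39 + 27)) = 1349*(3366 - 12) = 1349*3354 = 4524546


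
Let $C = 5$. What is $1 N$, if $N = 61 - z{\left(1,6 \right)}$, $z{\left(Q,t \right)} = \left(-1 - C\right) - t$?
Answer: $73$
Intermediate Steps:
$z{\left(Q,t \right)} = -6 - t$ ($z{\left(Q,t \right)} = \left(-1 - 5\right) - t = -6 - t$)
$N = 73$ ($N = 61 - \left(-6 - 6\right) = 61 - -12 = 61 + 12 = 73$)
$1 N = 1 \cdot 73 = 73$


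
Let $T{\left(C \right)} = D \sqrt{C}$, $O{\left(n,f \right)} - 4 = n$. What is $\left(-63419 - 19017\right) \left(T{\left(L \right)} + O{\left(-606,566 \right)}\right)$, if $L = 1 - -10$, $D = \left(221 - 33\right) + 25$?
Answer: $49626472 - 17558868 \sqrt{11} \approx -8.6097 \cdot 10^{6}$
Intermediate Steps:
$D = 213$ ($D = 188 + 25 = 213$)
$O{\left(n,f \right)} = 4 + n$
$L = 11$ ($L = 1 + 10 = 11$)
$T{\left(C \right)} = 213 \sqrt{C}$
$\left(-63419 - 19017\right) \left(T{\left(L \right)} + O{\left(-606,566 \right)}\right) = \left(-63419 - 19017\right) \left(213 \sqrt{11} + \left(4 - 606\right)\right) = - 82436 \left(213 \sqrt{11} - 602\right) = - 82436 \left(-602 + 213 \sqrt{11}\right) = 49626472 - 17558868 \sqrt{11}$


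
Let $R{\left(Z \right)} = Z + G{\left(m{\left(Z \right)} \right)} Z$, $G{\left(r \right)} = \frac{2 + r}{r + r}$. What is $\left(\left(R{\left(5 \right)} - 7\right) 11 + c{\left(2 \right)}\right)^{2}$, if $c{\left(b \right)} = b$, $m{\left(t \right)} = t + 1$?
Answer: $\frac{2500}{9} \approx 277.78$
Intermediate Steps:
$m{\left(t \right)} = 1 + t$
$G{\left(r \right)} = \frac{2 + r}{2 r}$
$R{\left(Z \right)} = Z + \frac{Z \left(3 + Z\right)}{2 \left(1 + Z\right)}$ ($R{\left(Z \right)} = Z + \frac{2 + \left(1 + Z\right)}{2 \left(1 + Z\right)} Z = Z + \frac{3 + Z}{2 \left(1 + Z\right)} Z = Z + \frac{Z \left(3 + Z\right)}{2 \left(1 + Z\right)}$)
$\left(\left(R{\left(5 \right)} - 7\right) 11 + c{\left(2 \right)}\right)^{2} = \left(\left(\frac{1}{2} \cdot 5 \frac{1}{1 + 5} \left(5 + 3 \cdot 5\right) - 7\right) 11 + 2\right)^{2} = \left(\left(\frac{1}{2} \cdot 5 \cdot \frac{1}{6} \left(5 + 15\right) - 7\right) 11 + 2\right)^{2} = \left(\left(\frac{1}{2} \cdot 5 \cdot \frac{1}{6} \cdot 20 - 7\right) 11 + 2\right)^{2} = \left(\left(\frac{25}{3} - 7\right) 11 + 2\right)^{2} = \left(\frac{4}{3} \cdot 11 + 2\right)^{2} = \left(\frac{44}{3} + 2\right)^{2} = \left(\frac{50}{3}\right)^{2} = \frac{2500}{9}$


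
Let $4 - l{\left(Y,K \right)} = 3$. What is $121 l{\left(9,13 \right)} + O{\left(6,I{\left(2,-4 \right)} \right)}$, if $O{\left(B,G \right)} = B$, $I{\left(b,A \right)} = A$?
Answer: $127$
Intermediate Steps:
$l{\left(Y,K \right)} = 1$ ($l{\left(Y,K \right)} = 4 - 3 = 1$)
$121 l{\left(9,13 \right)} + O{\left(6,I{\left(2,-4 \right)} \right)} = 121 \cdot 1 + 6 = 121 + 6 = 127$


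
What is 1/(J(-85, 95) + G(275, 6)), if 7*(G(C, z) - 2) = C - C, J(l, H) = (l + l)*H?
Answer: -1/16148 ≈ -6.1927e-5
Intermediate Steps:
J(l, H) = 2*H*l (J(l, H) = (2*l)*H = 2*H*l)
G(C, z) = 2 (G(C, z) = 2 + (C - C)/7 = 2 + (⅐)*0 = 2 + 0 = 2)
1/(J(-85, 95) + G(275, 6)) = 1/(2*95*(-85) + 2) = 1/(-16150 + 2) = 1/(-16148) = -1/16148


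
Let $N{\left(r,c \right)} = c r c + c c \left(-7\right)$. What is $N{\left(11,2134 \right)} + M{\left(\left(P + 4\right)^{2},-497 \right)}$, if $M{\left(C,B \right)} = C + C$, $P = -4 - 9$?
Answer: $18215986$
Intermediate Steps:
$N{\left(r,c \right)} = - 7 c^{2} + r c^{2}$ ($N{\left(r,c \right)} = r c^{2} + c^{2} \left(-7\right) = r c^{2} - 7 c^{2} = - 7 c^{2} + r c^{2}$)
$P = -13$ ($P = -4 - 9 = -13$)
$M{\left(C,B \right)} = 2 C$
$N{\left(11,2134 \right)} + M{\left(\left(P + 4\right)^{2},-497 \right)} = 2134^{2} \left(-7 + 11\right) + 2 \left(-13 + 4\right)^{2} = 4553956 \cdot 4 + 2 \left(-9\right)^{2} = 18215824 + 2 \cdot 81 = 18215824 + 162 = 18215986$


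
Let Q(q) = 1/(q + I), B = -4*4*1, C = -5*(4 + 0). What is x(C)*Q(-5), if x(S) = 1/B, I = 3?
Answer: 1/32 ≈ 0.031250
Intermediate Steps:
C = -20 (C = -5*4 = -20)
B = -16 (B = -16*1 = -16)
Q(q) = 1/(3 + q) (Q(q) = 1/(q + 3) = 1/(3 + q))
x(S) = -1/16 (x(S) = 1/(-16) = -1/16)
x(C)*Q(-5) = -1/(16*(3 - 5)) = -1/16/(-2) = -1/16*(-½) = 1/32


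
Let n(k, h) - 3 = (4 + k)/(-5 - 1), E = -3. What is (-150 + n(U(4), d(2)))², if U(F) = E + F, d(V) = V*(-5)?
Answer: 786769/36 ≈ 21855.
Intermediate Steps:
d(V) = -5*V
U(F) = -3 + F
n(k, h) = 7/3 - k/6 (n(k, h) = 3 + (4 + k)/(-5 - 1) = 3 + (4 + k)/(-6) = 3 + (4 + k)*(-⅙) = 3 + (-⅔ - k/6) = 7/3 - k/6)
(-150 + n(U(4), d(2)))² = (-150 + (7/3 - (-3 + 4)/6))² = (-150 + (7/3 - ⅙*1))² = (-150 + (7/3 - ⅙))² = (-150 + 13/6)² = (-887/6)² = 786769/36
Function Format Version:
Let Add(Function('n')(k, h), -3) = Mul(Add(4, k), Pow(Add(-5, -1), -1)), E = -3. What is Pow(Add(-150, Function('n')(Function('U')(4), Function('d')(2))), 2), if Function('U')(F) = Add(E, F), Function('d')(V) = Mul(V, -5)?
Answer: Rational(786769, 36) ≈ 21855.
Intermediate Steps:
Function('d')(V) = Mul(-5, V)
Function('U')(F) = Add(-3, F)
Function('n')(k, h) = Add(Rational(7, 3), Mul(Rational(-1, 6), k)) (Function('n')(k, h) = Add(3, Mul(Add(4, k), Pow(Add(-5, -1), -1))) = Add(3, Mul(Add(4, k), Pow(-6, -1))) = Add(3, Mul(Add(4, k), Rational(-1, 6))) = Add(3, Add(Rational(-2, 3), Mul(Rational(-1, 6), k))) = Add(Rational(7, 3), Mul(Rational(-1, 6), k)))
Pow(Add(-150, Function('n')(Function('U')(4), Function('d')(2))), 2) = Pow(Add(-150, Add(Rational(7, 3), Mul(Rational(-1, 6), Add(-3, 4)))), 2) = Pow(Add(-150, Add(Rational(7, 3), Mul(Rational(-1, 6), 1))), 2) = Pow(Add(-150, Add(Rational(7, 3), Rational(-1, 6))), 2) = Pow(Add(-150, Rational(13, 6)), 2) = Pow(Rational(-887, 6), 2) = Rational(786769, 36)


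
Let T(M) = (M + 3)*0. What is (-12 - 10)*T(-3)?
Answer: 0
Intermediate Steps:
T(M) = 0 (T(M) = (3 + M)*0 = 0)
(-12 - 10)*T(-3) = (-12 - 10)*0 = -22*0 = 0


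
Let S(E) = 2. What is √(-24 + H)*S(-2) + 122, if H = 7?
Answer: 122 + 2*I*√17 ≈ 122.0 + 8.2462*I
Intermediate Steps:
√(-24 + H)*S(-2) + 122 = √(-24 + 7)*2 + 122 = √(-17)*2 + 122 = (I*√17)*2 + 122 = 2*I*√17 + 122 = 122 + 2*I*√17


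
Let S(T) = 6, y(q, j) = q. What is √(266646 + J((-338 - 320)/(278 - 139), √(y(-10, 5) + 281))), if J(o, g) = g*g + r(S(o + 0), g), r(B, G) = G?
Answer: √(266917 + √271) ≈ 516.66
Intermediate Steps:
J(o, g) = g + g² (J(o, g) = g*g + g = g² + g = g + g²)
√(266646 + J((-338 - 320)/(278 - 139), √(y(-10, 5) + 281))) = √(266646 + √(-10 + 281)*(1 + √(-10 + 281))) = √(266646 + √271*(1 + √271))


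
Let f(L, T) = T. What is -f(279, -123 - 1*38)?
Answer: 161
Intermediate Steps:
-f(279, -123 - 1*38) = -(-123 - 1*38) = -(-123 - 38) = -1*(-161) = 161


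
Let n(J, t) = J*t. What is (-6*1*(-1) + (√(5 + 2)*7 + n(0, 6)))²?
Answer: 379 + 84*√7 ≈ 601.24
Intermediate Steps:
(-6*1*(-1) + (√(5 + 2)*7 + n(0, 6)))² = (-6*1*(-1) + (√(5 + 2)*7 + 0*6))² = (-6*(-1) + (√7*7 + 0))² = (6 + (7*√7 + 0))² = (6 + 7*√7)²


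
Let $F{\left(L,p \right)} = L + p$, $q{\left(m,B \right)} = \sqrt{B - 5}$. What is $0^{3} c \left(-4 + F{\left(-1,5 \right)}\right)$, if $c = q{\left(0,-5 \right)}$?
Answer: $0$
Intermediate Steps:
$q{\left(m,B \right)} = \sqrt{-5 + B}$
$c = i \sqrt{10}$ ($c = \sqrt{-5 - 5} = \sqrt{-10} = i \sqrt{10} \approx 3.1623 i$)
$0^{3} c \left(-4 + F{\left(-1,5 \right)}\right) = 0^{3} i \sqrt{10} \left(-4 + \left(-1 + 5\right)\right) = 0 i \sqrt{10} \left(-4 + 4\right) = 0 i \sqrt{10} \cdot 0 = 0 \cdot 0 = 0$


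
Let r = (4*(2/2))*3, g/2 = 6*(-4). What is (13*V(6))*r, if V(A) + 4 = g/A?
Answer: -1872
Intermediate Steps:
g = -48 (g = 2*(6*(-4)) = 2*(-24) = -48)
r = 12 (r = (4*(2*(½)))*3 = (4*1)*3 = 4*3 = 12)
V(A) = -4 - 48/A
(13*V(6))*r = (13*(-4 - 48/6))*12 = (13*(-4 - 48*⅙))*12 = (13*(-4 - 8))*12 = (13*(-12))*12 = -156*12 = -1872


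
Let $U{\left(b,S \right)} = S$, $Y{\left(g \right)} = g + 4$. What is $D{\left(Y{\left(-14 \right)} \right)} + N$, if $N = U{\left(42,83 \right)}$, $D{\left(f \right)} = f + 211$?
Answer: $284$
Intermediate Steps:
$Y{\left(g \right)} = 4 + g$
$D{\left(f \right)} = 211 + f$
$N = 83$
$D{\left(Y{\left(-14 \right)} \right)} + N = \left(211 + \left(4 - 14\right)\right) + 83 = \left(211 - 10\right) + 83 = 201 + 83 = 284$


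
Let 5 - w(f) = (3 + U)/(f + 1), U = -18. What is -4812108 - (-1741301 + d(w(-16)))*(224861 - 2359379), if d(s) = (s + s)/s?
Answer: -3716838870990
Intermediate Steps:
w(f) = 5 + 15/(1 + f) (w(f) = 5 - (3 - 18)/(f + 1) = 5 - (-15)/(1 + f) = 5 + 15/(1 + f))
d(s) = 2 (d(s) = (2*s)/s = 2)
-4812108 - (-1741301 + d(w(-16)))*(224861 - 2359379) = -4812108 - (-1741301 + 2)*(224861 - 2359379) = -4812108 - (-1741299)*(-2134518) = -4812108 - 1*3716834058882 = -4812108 - 3716834058882 = -3716838870990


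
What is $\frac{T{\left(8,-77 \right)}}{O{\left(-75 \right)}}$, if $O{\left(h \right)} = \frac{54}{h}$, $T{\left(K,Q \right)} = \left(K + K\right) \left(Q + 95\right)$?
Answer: $-400$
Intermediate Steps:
$T{\left(K,Q \right)} = 2 K \left(95 + Q\right)$
$\frac{T{\left(8,-77 \right)}}{O{\left(-75 \right)}} = \frac{2 \cdot 8 \left(95 - 77\right)}{54 \frac{1}{-75}} = \frac{2 \cdot 8 \cdot 18}{54 \left(- \frac{1}{75}\right)} = \frac{288}{- \frac{18}{25}} = 288 \left(- \frac{25}{18}\right) = -400$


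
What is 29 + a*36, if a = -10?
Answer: -331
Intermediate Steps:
29 + a*36 = 29 - 10*36 = 29 - 360 = -331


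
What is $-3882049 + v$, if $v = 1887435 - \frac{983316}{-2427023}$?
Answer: $- \frac{4840973070806}{2427023} \approx -1.9946 \cdot 10^{6}$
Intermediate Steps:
$v = \frac{4580849139321}{2427023}$ ($v = 1887435 - - \frac{983316}{2427023} = 1887435 + \frac{983316}{2427023} = \frac{4580849139321}{2427023} \approx 1.8874 \cdot 10^{6}$)
$-3882049 + v = -3882049 + \frac{4580849139321}{2427023} = - \frac{4840973070806}{2427023}$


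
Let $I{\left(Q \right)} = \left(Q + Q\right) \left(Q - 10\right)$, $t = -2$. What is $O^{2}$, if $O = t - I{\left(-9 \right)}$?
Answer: $118336$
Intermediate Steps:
$I{\left(Q \right)} = 2 Q \left(-10 + Q\right)$
$O = -344$ ($O = -2 - 2 \left(-9\right) \left(-10 - 9\right) = -2 - 2 \left(-9\right) \left(-19\right) = -2 - 342 = -344$)
$O^{2} = \left(-344\right)^{2} = 118336$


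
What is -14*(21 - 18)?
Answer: -42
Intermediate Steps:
-14*(21 - 18) = -14*3 = -42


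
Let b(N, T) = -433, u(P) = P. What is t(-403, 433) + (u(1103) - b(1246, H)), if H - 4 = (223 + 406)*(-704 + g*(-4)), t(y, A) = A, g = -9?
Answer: 1969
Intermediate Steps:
H = -420168 (H = 4 + (223 + 406)*(-704 - 9*(-4)) = 4 + 629*(-704 + 36) = 4 + 629*(-668) = 4 - 420172 = -420168)
t(-403, 433) + (u(1103) - b(1246, H)) = 433 + (1103 - 1*(-433)) = 433 + (1103 + 433) = 433 + 1536 = 1969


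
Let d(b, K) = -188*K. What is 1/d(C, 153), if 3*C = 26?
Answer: -1/28764 ≈ -3.4766e-5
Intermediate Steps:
C = 26/3 (C = (⅓)*26 = 26/3 ≈ 8.6667)
1/d(C, 153) = 1/(-188*153) = 1/(-28764) = -1/28764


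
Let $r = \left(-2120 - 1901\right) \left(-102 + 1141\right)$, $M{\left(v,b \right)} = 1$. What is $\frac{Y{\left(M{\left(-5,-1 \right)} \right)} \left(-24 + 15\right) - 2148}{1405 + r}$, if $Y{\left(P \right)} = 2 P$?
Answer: $\frac{361}{696069} \approx 0.00051863$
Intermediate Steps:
$r = -4177819$ ($r = \left(-2120 - 1901\right) 1039 = \left(-4021\right) 1039 = -4177819$)
$\frac{Y{\left(M{\left(-5,-1 \right)} \right)} \left(-24 + 15\right) - 2148}{1405 + r} = \frac{2 \cdot 1 \left(-24 + 15\right) - 2148}{1405 - 4177819} = \frac{2 \left(-9\right) - 2148}{-4176414} = \left(-18 - 2148\right) \left(- \frac{1}{4176414}\right) = \left(-2166\right) \left(- \frac{1}{4176414}\right) = \frac{361}{696069}$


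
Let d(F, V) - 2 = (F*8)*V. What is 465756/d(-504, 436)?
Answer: -232878/878975 ≈ -0.26494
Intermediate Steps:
d(F, V) = 2 + 8*F*V (d(F, V) = 2 + (F*8)*V = 2 + (8*F)*V = 2 + 8*F*V)
465756/d(-504, 436) = 465756/(2 + 8*(-504)*436) = 465756/(2 - 1757952) = 465756/(-1757950) = 465756*(-1/1757950) = -232878/878975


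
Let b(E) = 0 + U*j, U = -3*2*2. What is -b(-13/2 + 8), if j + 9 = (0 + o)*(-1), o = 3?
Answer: -144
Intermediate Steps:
U = -12 (U = -6*2 = -12)
j = -12 (j = -9 + (0 + 3)*(-1) = -9 + 3*(-1) = -9 - 3 = -12)
b(E) = 144 (b(E) = 0 - 12*(-12) = 0 + 144 = 144)
-b(-13/2 + 8) = -1*144 = -144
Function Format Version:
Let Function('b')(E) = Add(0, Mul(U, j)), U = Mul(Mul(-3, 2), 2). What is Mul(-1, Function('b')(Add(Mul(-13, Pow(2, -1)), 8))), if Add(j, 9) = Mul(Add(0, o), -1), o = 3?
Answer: -144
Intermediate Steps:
U = -12 (U = Mul(-6, 2) = -12)
j = -12 (j = Add(-9, Mul(Add(0, 3), -1)) = Add(-9, Mul(3, -1)) = Add(-9, -3) = -12)
Function('b')(E) = 144 (Function('b')(E) = Add(0, Mul(-12, -12)) = Add(0, 144) = 144)
Mul(-1, Function('b')(Add(Mul(-13, Pow(2, -1)), 8))) = Mul(-1, 144) = -144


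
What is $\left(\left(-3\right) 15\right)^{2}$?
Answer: $2025$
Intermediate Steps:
$\left(\left(-3\right) 15\right)^{2} = \left(-45\right)^{2} = 2025$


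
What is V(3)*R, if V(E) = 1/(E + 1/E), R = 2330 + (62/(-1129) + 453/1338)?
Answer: 3520131141/5035340 ≈ 699.08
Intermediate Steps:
R = 1173377047/503534 (R = 2330 + (62*(-1/1129) + 453*(1/1338)) = 2330 + (-62/1129 + 151/446) = 2330 + 142827/503534 = 1173377047/503534 ≈ 2330.3)
V(3)*R = (3/(1 + 3²))*(1173377047/503534) = (3/(1 + 9))*(1173377047/503534) = (3/10)*(1173377047/503534) = 3520131141/5035340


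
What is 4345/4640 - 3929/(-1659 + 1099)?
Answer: 258297/32480 ≈ 7.9525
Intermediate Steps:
4345/4640 - 3929/(-1659 + 1099) = 4345*(1/4640) - 3929/(-560) = 869/928 - 3929*(-1/560) = 869/928 + 3929/560 = 258297/32480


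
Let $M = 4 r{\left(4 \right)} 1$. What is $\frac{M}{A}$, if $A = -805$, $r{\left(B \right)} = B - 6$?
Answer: $\frac{8}{805} \approx 0.0099379$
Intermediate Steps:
$r{\left(B \right)} = -6 + B$ ($r{\left(B \right)} = B - 6 = -6 + B$)
$M = -8$ ($M = 4 \left(-6 + 4\right) 1 = 4 \left(-2\right) 1 = \left(-8\right) 1 = -8$)
$\frac{M}{A} = \frac{1}{-805} \left(-8\right) = \left(- \frac{1}{805}\right) \left(-8\right) = \frac{8}{805}$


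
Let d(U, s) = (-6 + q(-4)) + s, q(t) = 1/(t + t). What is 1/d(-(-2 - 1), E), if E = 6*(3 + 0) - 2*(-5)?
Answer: 8/175 ≈ 0.045714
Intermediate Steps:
q(t) = 1/(2*t)
E = 28 (E = 6*3 + 10 = 18 + 10 = 28)
d(U, s) = -49/8 + s (d(U, s) = (-6 + (1/2)/(-4)) + s = (-6 + (1/2)*(-1/4)) + s = (-6 - 1/8) + s = -49/8 + s)
1/d(-(-2 - 1), E) = 1/(-49/8 + 28) = 1/(175/8) = 8/175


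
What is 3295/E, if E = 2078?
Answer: 3295/2078 ≈ 1.5857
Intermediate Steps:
3295/E = 3295/2078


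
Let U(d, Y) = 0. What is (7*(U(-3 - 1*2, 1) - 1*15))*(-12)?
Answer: 1260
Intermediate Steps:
(7*(U(-3 - 1*2, 1) - 1*15))*(-12) = (7*(0 - 1*15))*(-12) = (7*(0 - 15))*(-12) = (7*(-15))*(-12) = -105*(-12) = 1260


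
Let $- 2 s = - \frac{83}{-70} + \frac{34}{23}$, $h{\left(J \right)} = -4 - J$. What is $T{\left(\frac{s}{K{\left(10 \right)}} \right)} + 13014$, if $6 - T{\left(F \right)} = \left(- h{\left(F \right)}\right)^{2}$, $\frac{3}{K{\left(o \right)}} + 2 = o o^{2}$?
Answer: $- \frac{4194436355881}{23328900} \approx -1.798 \cdot 10^{5}$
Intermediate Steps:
$K{\left(o \right)} = \frac{3}{-2 + o^{3}}$ ($K{\left(o \right)} = \frac{3}{-2 + o o^{2}} = \frac{3}{-2 + o^{3}}$)
$s = - \frac{4289}{3220}$ ($s = - \frac{- \frac{83}{-70} + \frac{34}{23}}{2} = - \frac{\left(-83\right) \left(- \frac{1}{70}\right) + 34 \cdot \frac{1}{23}}{2} = - \frac{\frac{83}{70} + \frac{34}{23}}{2} = \left(- \frac{1}{2}\right) \frac{4289}{1610} = - \frac{4289}{3220} \approx -1.332$)
$T{\left(F \right)} = 6 - \left(4 + F\right)^{2}$ ($T{\left(F \right)} = 6 - \left(- (-4 - F)\right)^{2} = 6 - \left(4 + F\right)^{2}$)
$T{\left(\frac{s}{K{\left(10 \right)}} \right)} + 13014 = \left(6 - \left(4 - \frac{4289}{3220 \frac{3}{-2 + 10^{3}}}\right)^{2}\right) + 13014 = \left(6 - \left(4 - \frac{4289}{3220 \frac{3}{-2 + 1000}}\right)^{2}\right) + 13014 = \left(6 - \left(4 - \frac{4289}{3220 \cdot \frac{3}{998}}\right)^{2}\right) + 13014 = \left(6 - \left(4 - \frac{2140211}{4830}\right)^{2}\right) + 13014 = \left(6 - \left(- \frac{2120891}{4830}\right)^{2}\right) + 13014 = \left(6 - \frac{4498178633881}{23328900}\right) + 13014 = - \frac{4498038660481}{23328900} + 13014 = - \frac{4194436355881}{23328900}$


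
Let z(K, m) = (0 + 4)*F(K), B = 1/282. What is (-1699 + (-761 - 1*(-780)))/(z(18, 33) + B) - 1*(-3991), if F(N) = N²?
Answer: 1458128983/365473 ≈ 3989.7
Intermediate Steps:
B = 1/282 ≈ 0.0035461
z(K, m) = 4*K² (z(K, m) = (0 + 4)*K² = 4*K²)
(-1699 + (-761 - 1*(-780)))/(z(18, 33) + B) - 1*(-3991) = (-1699 + (-761 - 1*(-780)))/(4*18² + 1/282) - 1*(-3991) = (-1699 + (-761 + 780))/(4*324 + 1/282) + 3991 = (-1699 + 19)/(1296 + 1/282) + 3991 = -1680/365473/282 + 3991 = -1680*282/365473 + 3991 = -473760/365473 + 3991 = 1458128983/365473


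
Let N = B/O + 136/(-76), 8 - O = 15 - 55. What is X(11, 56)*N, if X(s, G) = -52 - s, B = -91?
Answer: 70581/304 ≈ 232.17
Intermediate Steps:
O = 48 (O = 8 - (15 - 55) = 8 - 1*(-40) = 8 + 40 = 48)
N = -3361/912 (N = -91/48 + 136/(-76) = -91*1/48 + 136*(-1/76) = -91/48 - 34/19 = -3361/912 ≈ -3.6853)
X(11, 56)*N = (-52 - 1*11)*(-3361/912) = (-52 - 11)*(-3361/912) = -63*(-3361/912) = 70581/304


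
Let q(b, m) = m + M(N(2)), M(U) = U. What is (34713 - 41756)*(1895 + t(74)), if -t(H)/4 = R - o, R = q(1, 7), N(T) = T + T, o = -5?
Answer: -12895733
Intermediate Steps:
N(T) = 2*T
q(b, m) = 4 + m (q(b, m) = m + 2*2 = m + 4 = 4 + m)
R = 11 (R = 4 + 7 = 11)
t(H) = -64 (t(H) = -4*(11 - 1*(-5)) = -4*(11 + 5) = -4*16 = -64)
(34713 - 41756)*(1895 + t(74)) = (34713 - 41756)*(1895 - 64) = -7043*1831 = -12895733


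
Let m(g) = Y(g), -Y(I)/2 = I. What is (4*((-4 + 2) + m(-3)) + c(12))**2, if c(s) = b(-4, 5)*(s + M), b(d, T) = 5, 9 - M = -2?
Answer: 17161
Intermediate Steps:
Y(I) = -2*I
M = 11 (M = 9 - 1*(-2) = 9 + 2 = 11)
m(g) = -2*g
c(s) = 55 + 5*s (c(s) = 5*(s + 11) = 5*(11 + s) = 55 + 5*s)
(4*((-4 + 2) + m(-3)) + c(12))**2 = (4*((-4 + 2) - 2*(-3)) + (55 + 5*12))**2 = (4*(-2 + 6) + (55 + 60))**2 = (4*4 + 115)**2 = (16 + 115)**2 = 131**2 = 17161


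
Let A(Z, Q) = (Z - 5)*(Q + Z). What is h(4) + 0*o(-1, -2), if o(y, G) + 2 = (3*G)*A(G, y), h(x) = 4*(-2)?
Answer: -8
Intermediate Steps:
h(x) = -8
A(Z, Q) = (-5 + Z)*(Q + Z)
o(y, G) = -2 + 3*G*(G² - 5*G - 5*y + G*y) (o(y, G) = -2 + (3*G)*(G² - 5*y - 5*G + y*G) = -2 + (3*G)*(G² - 5*y - 5*G + G*y) = -2 + (3*G)*(G² - 5*G - 5*y + G*y) = -2 + 3*G*(G² - 5*G - 5*y + G*y))
h(4) + 0*o(-1, -2) = -8 + 0*(-2 + 3*(-2)*((-2)² - 5*(-2) - 5*(-1) - 2*(-1))) = -8 + 0*(-2 + 3*(-2)*(4 + 10 + 5 + 2)) = -8 + 0*(-2 + 3*(-2)*21) = -8 + 0*(-2 - 126) = -8 + 0*(-128) = -8 + 0 = -8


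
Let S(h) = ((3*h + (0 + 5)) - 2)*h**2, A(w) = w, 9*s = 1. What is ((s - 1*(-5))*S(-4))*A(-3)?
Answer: 2208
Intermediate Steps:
s = 1/9 (s = (1/9)*1 = 1/9 ≈ 0.11111)
S(h) = h**2*(3 + 3*h) (S(h) = ((3*h + 5) - 2)*h**2 = ((5 + 3*h) - 2)*h**2 = (3 + 3*h)*h**2 = h**2*(3 + 3*h))
((s - 1*(-5))*S(-4))*A(-3) = ((1/9 - 1*(-5))*(3*(-4)**2*(1 - 4)))*(-3) = ((1/9 + 5)*(3*16*(-3)))*(-3) = ((46/9)*(-144))*(-3) = -736*(-3) = 2208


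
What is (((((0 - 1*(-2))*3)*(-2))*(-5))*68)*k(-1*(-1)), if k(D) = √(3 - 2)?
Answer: 4080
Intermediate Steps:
k(D) = 1 (k(D) = √1 = 1)
(((((0 - 1*(-2))*3)*(-2))*(-5))*68)*k(-1*(-1)) = (((((0 - 1*(-2))*3)*(-2))*(-5))*68)*1 = (((((0 + 2)*3)*(-2))*(-5))*68)*1 = ((((2*3)*(-2))*(-5))*68)*1 = (((6*(-2))*(-5))*68)*1 = (-12*(-5)*68)*1 = (60*68)*1 = 4080*1 = 4080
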